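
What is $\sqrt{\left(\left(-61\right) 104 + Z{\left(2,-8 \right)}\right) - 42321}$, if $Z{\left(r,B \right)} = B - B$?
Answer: $i \sqrt{48665} \approx 220.6 i$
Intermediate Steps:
$Z{\left(r,B \right)} = 0$
$\sqrt{\left(\left(-61\right) 104 + Z{\left(2,-8 \right)}\right) - 42321} = \sqrt{\left(\left(-61\right) 104 + 0\right) - 42321} = \sqrt{\left(-6344 + 0\right) - 42321} = \sqrt{-6344 - 42321} = \sqrt{-48665} = i \sqrt{48665}$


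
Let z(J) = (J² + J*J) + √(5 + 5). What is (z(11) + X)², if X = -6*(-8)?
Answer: (290 + √10)² ≈ 85944.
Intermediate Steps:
X = 48
z(J) = √10 + 2*J² (z(J) = (J² + J²) + √10 = 2*J² + √10 = √10 + 2*J²)
(z(11) + X)² = ((√10 + 2*11²) + 48)² = ((√10 + 2*121) + 48)² = ((√10 + 242) + 48)² = ((242 + √10) + 48)² = (290 + √10)²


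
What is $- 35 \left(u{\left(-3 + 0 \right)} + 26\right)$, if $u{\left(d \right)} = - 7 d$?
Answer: $-1645$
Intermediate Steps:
$- 35 \left(u{\left(-3 + 0 \right)} + 26\right) = - 35 \left(- 7 \left(-3 + 0\right) + 26\right) = - 35 \left(\left(-7\right) \left(-3\right) + 26\right) = - 35 \left(21 + 26\right) = \left(-35\right) 47 = -1645$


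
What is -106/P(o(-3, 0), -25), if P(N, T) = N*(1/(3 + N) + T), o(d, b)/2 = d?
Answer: -53/76 ≈ -0.69737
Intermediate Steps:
o(d, b) = 2*d
P(N, T) = N*(T + 1/(3 + N))
-106/P(o(-3, 0), -25) = -106*(-(3 + 2*(-3))/(6*(1 + 3*(-25) + (2*(-3))*(-25)))) = -106*(-(3 - 6)/(6*(1 - 75 - 6*(-25)))) = -106*1/(2*(1 - 75 + 150)) = -106/((-6*(-⅓)*76)) = -106/152 = -106*1/152 = -53/76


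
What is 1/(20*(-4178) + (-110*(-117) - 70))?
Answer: -1/70760 ≈ -1.4132e-5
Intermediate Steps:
1/(20*(-4178) + (-110*(-117) - 70)) = 1/(-83560 + (12870 - 70)) = 1/(-83560 + 12800) = 1/(-70760) = -1/70760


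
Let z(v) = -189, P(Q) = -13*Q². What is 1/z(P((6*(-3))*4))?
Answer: -1/189 ≈ -0.0052910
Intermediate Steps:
1/z(P((6*(-3))*4)) = 1/(-189) = -1/189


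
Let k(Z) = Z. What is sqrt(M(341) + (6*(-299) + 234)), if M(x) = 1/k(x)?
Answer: I*sqrt(181398019)/341 ≈ 39.497*I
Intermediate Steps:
M(x) = 1/x
sqrt(M(341) + (6*(-299) + 234)) = sqrt(1/341 + (6*(-299) + 234)) = sqrt(1/341 + (-1794 + 234)) = sqrt(1/341 - 1560) = sqrt(-531959/341) = I*sqrt(181398019)/341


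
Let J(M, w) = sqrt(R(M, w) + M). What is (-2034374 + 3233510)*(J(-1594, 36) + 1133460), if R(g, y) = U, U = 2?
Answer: 1359172690560 + 2398272*I*sqrt(398) ≈ 1.3592e+12 + 4.7845e+7*I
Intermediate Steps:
R(g, y) = 2
J(M, w) = sqrt(2 + M)
(-2034374 + 3233510)*(J(-1594, 36) + 1133460) = (-2034374 + 3233510)*(sqrt(2 - 1594) + 1133460) = 1199136*(sqrt(-1592) + 1133460) = 1199136*(2*I*sqrt(398) + 1133460) = 1199136*(1133460 + 2*I*sqrt(398)) = 1359172690560 + 2398272*I*sqrt(398)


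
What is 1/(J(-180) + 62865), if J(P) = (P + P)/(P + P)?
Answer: 1/62866 ≈ 1.5907e-5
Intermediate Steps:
J(P) = 1 (J(P) = (2*P)/((2*P)) = (2*P)*(1/(2*P)) = 1)
1/(J(-180) + 62865) = 1/(1 + 62865) = 1/62866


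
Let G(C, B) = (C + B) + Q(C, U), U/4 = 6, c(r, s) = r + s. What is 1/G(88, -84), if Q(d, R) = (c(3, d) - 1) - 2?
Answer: 1/92 ≈ 0.010870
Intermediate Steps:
U = 24 (U = 4*6 = 24)
Q(d, R) = d (Q(d, R) = ((3 + d) - 1) - 2 = (2 + d) - 2 = d)
G(C, B) = B + 2*C (G(C, B) = (C + B) + C = (B + C) + C = B + 2*C)
1/G(88, -84) = 1/(-84 + 2*88) = 1/(-84 + 176) = 1/92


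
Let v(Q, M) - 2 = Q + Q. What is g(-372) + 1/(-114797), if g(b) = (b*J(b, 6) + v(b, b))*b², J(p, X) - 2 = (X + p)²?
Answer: -791652303592013665/114797 ≈ -6.8961e+12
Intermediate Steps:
v(Q, M) = 2 + 2*Q (v(Q, M) = 2 + (Q + Q) = 2 + 2*Q)
J(p, X) = 2 + (X + p)²
g(b) = b²*(2 + 2*b + b*(2 + (6 + b)²)) (g(b) = (b*(2 + (6 + b)²) + (2 + 2*b))*b² = (2 + 2*b + b*(2 + (6 + b)²))*b² = b²*(2 + 2*b + b*(2 + (6 + b)²)))
g(-372) + 1/(-114797) = (-372)²*(2 + 2*(-372) - 372*(2 + (6 - 372)²)) + 1/(-114797) = 138384*(2 - 744 - 372*(2 + (-366)²)) - 1/114797 = 138384*(2 - 744 - 372*(2 + 133956)) - 1/114797 = 138384*(2 - 744 - 372*133958) - 1/114797 = 138384*(2 - 744 - 49832376) - 1/114797 = 138384*(-49833118) - 1/114797 = -6896106201312 - 1/114797 = -791652303592013665/114797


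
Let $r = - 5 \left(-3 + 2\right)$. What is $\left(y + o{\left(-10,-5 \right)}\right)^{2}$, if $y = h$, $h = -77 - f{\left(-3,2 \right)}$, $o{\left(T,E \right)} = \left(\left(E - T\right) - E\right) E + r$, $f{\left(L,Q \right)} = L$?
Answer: $14161$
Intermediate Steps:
$r = 5$ ($r = \left(-5\right) \left(-1\right) = 5$)
$o{\left(T,E \right)} = 5 - E T$ ($o{\left(T,E \right)} = \left(\left(E - T\right) - E\right) E + 5 = - T E + 5 = - E T + 5 = 5 - E T$)
$h = -74$ ($h = -77 - -3 = -77 + 3 = -74$)
$y = -74$
$\left(y + o{\left(-10,-5 \right)}\right)^{2} = \left(-74 + \left(5 - \left(-5\right) \left(-10\right)\right)\right)^{2} = \left(-74 + \left(5 - 50\right)\right)^{2} = \left(-74 - 45\right)^{2} = \left(-119\right)^{2} = 14161$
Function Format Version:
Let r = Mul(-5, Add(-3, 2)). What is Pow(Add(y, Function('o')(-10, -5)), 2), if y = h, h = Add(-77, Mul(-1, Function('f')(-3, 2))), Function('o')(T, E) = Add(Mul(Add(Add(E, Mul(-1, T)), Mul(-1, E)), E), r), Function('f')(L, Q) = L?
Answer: 14161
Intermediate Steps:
r = 5 (r = Mul(-5, -1) = 5)
Function('o')(T, E) = Add(5, Mul(-1, E, T)) (Function('o')(T, E) = Add(Mul(Add(Add(E, Mul(-1, T)), Mul(-1, E)), E), 5) = Add(Mul(Mul(-1, T), E), 5) = Add(Mul(-1, E, T), 5) = Add(5, Mul(-1, E, T)))
h = -74 (h = Add(-77, Mul(-1, -3)) = Add(-77, 3) = -74)
y = -74
Pow(Add(y, Function('o')(-10, -5)), 2) = Pow(Add(-74, Add(5, Mul(-1, -5, -10))), 2) = Pow(Add(-74, Add(5, -50)), 2) = Pow(Add(-74, -45), 2) = Pow(-119, 2) = 14161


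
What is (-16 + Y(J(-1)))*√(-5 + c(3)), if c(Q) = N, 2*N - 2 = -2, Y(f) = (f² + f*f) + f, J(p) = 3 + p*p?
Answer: 20*I*√5 ≈ 44.721*I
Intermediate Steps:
J(p) = 3 + p²
Y(f) = f + 2*f² (Y(f) = (f² + f²) + f = 2*f² + f = f + 2*f²)
N = 0 (N = 1 + (½)*(-2) = 1 - 1 = 0)
c(Q) = 0
(-16 + Y(J(-1)))*√(-5 + c(3)) = (-16 + (3 + (-1)²)*(1 + 2*(3 + (-1)²)))*√(-5 + 0) = (-16 + (3 + 1)*(1 + 2*(3 + 1)))*√(-5) = (-16 + 4*(1 + 2*4))*(I*√5) = (-16 + 4*(1 + 8))*(I*√5) = (-16 + 4*9)*(I*√5) = (-16 + 36)*(I*√5) = 20*(I*√5) = 20*I*√5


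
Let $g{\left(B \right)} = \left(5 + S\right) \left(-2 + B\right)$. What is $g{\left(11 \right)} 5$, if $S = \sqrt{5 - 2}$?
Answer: $225 + 45 \sqrt{3} \approx 302.94$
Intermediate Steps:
$S = \sqrt{3} \approx 1.732$
$g{\left(B \right)} = \left(-2 + B\right) \left(5 + \sqrt{3}\right)$ ($g{\left(B \right)} = \left(5 + \sqrt{3}\right) \left(-2 + B\right) = \left(-2 + B\right) \left(5 + \sqrt{3}\right)$)
$g{\left(11 \right)} 5 = \left(-10 - 2 \sqrt{3} + 5 \cdot 11 + 11 \sqrt{3}\right) 5 = \left(-10 - 2 \sqrt{3} + 55 + 11 \sqrt{3}\right) 5 = \left(45 + 9 \sqrt{3}\right) 5 = 225 + 45 \sqrt{3}$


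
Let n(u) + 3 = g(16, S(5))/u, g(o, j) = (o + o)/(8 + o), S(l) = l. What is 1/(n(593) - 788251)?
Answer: -1779/1402303862 ≈ -1.2686e-6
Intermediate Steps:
g(o, j) = 2*o/(8 + o) (g(o, j) = (2*o)/(8 + o) = 2*o/(8 + o))
n(u) = -3 + 4/(3*u) (n(u) = -3 + (2*16/(8 + 16))/u = -3 + (2*16/24)/u = -3 + (2*16*(1/24))/u = -3 + 4/(3*u))
1/(n(593) - 788251) = 1/((-3 + (4/3)/593) - 788251) = 1/((-3 + (4/3)*(1/593)) - 788251) = 1/((-3 + 4/1779) - 788251) = 1/(-5333/1779 - 788251) = 1/(-1402303862/1779) = -1779/1402303862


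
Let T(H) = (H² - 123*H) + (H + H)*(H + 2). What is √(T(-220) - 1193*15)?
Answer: √153485 ≈ 391.77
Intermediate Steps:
T(H) = H² - 123*H + 2*H*(2 + H) (T(H) = (H² - 123*H) + (2*H)*(2 + H) = (H² - 123*H) + 2*H*(2 + H) = H² - 123*H + 2*H*(2 + H))
√(T(-220) - 1193*15) = √(-220*(-119 + 3*(-220)) - 1193*15) = √(-220*(-119 - 660) - 17895) = √(-220*(-779) - 17895) = √(171380 - 17895) = √153485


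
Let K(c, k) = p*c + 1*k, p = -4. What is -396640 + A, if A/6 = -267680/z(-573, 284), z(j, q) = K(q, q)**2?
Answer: -5998420180/15123 ≈ -3.9664e+5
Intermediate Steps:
K(c, k) = k - 4*c (K(c, k) = -4*c + 1*k = -4*c + k = k - 4*c)
z(j, q) = 9*q**2 (z(j, q) = (q - 4*q)**2 = (-3*q)**2 = 9*q**2)
A = -33460/15123 (A = 6*(-267680/(9*284**2)) = 6*(-267680/(9*80656)) = 6*(-267680/725904) = 6*(-267680*1/725904) = 6*(-16730/45369) = -33460/15123 ≈ -2.2125)
-396640 + A = -396640 - 33460/15123 = -5998420180/15123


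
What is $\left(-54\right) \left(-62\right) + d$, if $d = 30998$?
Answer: $34346$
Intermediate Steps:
$\left(-54\right) \left(-62\right) + d = \left(-54\right) \left(-62\right) + 30998 = 3348 + 30998 = 34346$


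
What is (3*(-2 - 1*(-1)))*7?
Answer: -21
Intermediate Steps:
(3*(-2 - 1*(-1)))*7 = (3*(-2 + 1))*7 = (3*(-1))*7 = -3*7 = -21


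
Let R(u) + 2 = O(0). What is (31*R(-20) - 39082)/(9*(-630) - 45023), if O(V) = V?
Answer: 39144/50693 ≈ 0.77218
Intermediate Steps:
R(u) = -2 (R(u) = -2 + 0 = -2)
(31*R(-20) - 39082)/(9*(-630) - 45023) = (31*(-2) - 39082)/(9*(-630) - 45023) = (-62 - 39082)/(-5670 - 45023) = -39144/(-50693) = -39144*(-1/50693) = 39144/50693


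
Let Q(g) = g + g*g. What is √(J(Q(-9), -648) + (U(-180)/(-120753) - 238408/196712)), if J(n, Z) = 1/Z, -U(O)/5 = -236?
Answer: I*√172553361085173662594/11876782068 ≈ 1.106*I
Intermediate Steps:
U(O) = 1180 (U(O) = -5*(-236) = 1180)
Q(g) = g + g²
√(J(Q(-9), -648) + (U(-180)/(-120753) - 238408/196712)) = √(1/(-648) + (1180/(-120753) - 238408/196712)) = √(-1/648 + (1180*(-1/120753) - 238408*1/196712)) = √(-1/648 + (-1180/120753 - 29801/24589)) = √(-1/648 - 3627575173/2969195517) = √(-261515323069/213782077224) = I*√172553361085173662594/11876782068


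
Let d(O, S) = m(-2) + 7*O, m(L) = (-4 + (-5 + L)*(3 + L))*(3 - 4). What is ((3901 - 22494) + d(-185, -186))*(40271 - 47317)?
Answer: 140053342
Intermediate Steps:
m(L) = 4 - (-5 + L)*(3 + L) (m(L) = (-4 + (-5 + L)*(3 + L))*(-1) = 4 - (-5 + L)*(3 + L))
d(O, S) = 11 + 7*O (d(O, S) = (19 - 1*(-2)**2 + 2*(-2)) + 7*O = (19 - 1*4 - 4) + 7*O = (19 - 4 - 4) + 7*O = 11 + 7*O)
((3901 - 22494) + d(-185, -186))*(40271 - 47317) = ((3901 - 22494) + (11 + 7*(-185)))*(40271 - 47317) = (-18593 + (11 - 1295))*(-7046) = (-18593 - 1284)*(-7046) = -19877*(-7046) = 140053342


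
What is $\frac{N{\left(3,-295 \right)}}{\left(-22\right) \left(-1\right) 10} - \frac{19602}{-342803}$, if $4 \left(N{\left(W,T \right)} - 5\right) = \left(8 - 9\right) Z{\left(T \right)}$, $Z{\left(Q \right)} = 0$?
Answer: $\frac{1205291}{15083332} \approx 0.079909$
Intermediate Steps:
$N{\left(W,T \right)} = 5$ ($N{\left(W,T \right)} = 5 + \frac{\left(8 - 9\right) 0}{4} = 5 + \frac{\left(-1\right) 0}{4} = 5 + \frac{1}{4} \cdot 0 = 5 + 0 = 5$)
$\frac{N{\left(3,-295 \right)}}{\left(-22\right) \left(-1\right) 10} - \frac{19602}{-342803} = \frac{5}{\left(-22\right) \left(-1\right) 10} - \frac{19602}{-342803} = \frac{5}{22 \cdot 10} - - \frac{19602}{342803} = \frac{5}{220} + \frac{19602}{342803} = 5 \cdot \frac{1}{220} + \frac{19602}{342803} = \frac{1}{44} + \frac{19602}{342803} = \frac{1205291}{15083332}$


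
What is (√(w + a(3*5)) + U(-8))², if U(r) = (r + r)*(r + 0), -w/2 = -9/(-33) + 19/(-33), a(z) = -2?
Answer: (4224 + I*√1518)²/1089 ≈ 16383.0 + 302.25*I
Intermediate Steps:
w = 20/33 (w = -2*(-9/(-33) + 19/(-33)) = -2*(-9*(-1/33) + 19*(-1/33)) = -2*(3/11 - 19/33) = -2*(-10/33) = 20/33 ≈ 0.60606)
U(r) = 2*r² (U(r) = (2*r)*r = 2*r²)
(√(w + a(3*5)) + U(-8))² = (√(20/33 - 2) + 2*(-8)²)² = (√(-46/33) + 2*64)² = (I*√1518/33 + 128)² = (128 + I*√1518/33)²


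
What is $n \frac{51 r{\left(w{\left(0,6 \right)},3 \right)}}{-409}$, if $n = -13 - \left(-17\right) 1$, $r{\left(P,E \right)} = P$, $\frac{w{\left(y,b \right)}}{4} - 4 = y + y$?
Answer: $- \frac{3264}{409} \approx -7.9804$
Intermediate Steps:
$w{\left(y,b \right)} = 16 + 8 y$ ($w{\left(y,b \right)} = 16 + 4 \left(y + y\right) = 16 + 4 \cdot 2 y = 16 + 8 y$)
$n = 4$ ($n = -13 - -17 = -13 + 17 = 4$)
$n \frac{51 r{\left(w{\left(0,6 \right)},3 \right)}}{-409} = 4 \frac{51 \left(16 + 8 \cdot 0\right)}{-409} = 4 \cdot 51 \left(16 + 0\right) \left(- \frac{1}{409}\right) = 4 \cdot 51 \cdot 16 \left(- \frac{1}{409}\right) = 4 \cdot 816 \left(- \frac{1}{409}\right) = 4 \left(- \frac{816}{409}\right) = - \frac{3264}{409}$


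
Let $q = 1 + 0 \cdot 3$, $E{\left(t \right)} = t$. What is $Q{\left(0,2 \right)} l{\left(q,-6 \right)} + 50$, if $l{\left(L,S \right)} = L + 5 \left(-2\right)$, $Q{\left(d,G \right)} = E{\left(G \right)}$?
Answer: $32$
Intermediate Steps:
$q = 1$ ($q = 1 + 0 = 1$)
$Q{\left(d,G \right)} = G$
$l{\left(L,S \right)} = -10 + L$ ($l{\left(L,S \right)} = L - 10 = -10 + L$)
$Q{\left(0,2 \right)} l{\left(q,-6 \right)} + 50 = 2 \left(-10 + 1\right) + 50 = 2 \left(-9\right) + 50 = -18 + 50 = 32$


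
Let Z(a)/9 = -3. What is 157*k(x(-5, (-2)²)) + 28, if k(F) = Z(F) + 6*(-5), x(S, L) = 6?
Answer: -8921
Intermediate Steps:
Z(a) = -27 (Z(a) = 9*(-3) = -27)
k(F) = -57 (k(F) = -27 + 6*(-5) = -27 - 30 = -57)
157*k(x(-5, (-2)²)) + 28 = 157*(-57) + 28 = -8949 + 28 = -8921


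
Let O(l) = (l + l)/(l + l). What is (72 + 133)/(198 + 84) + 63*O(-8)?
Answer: 17971/282 ≈ 63.727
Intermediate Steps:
O(l) = 1 (O(l) = (2*l)/((2*l)) = (2*l)*(1/(2*l)) = 1)
(72 + 133)/(198 + 84) + 63*O(-8) = (72 + 133)/(198 + 84) + 63*1 = 205/282 + 63 = 17971/282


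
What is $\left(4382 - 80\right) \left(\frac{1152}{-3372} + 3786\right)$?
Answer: $\frac{4576338540}{281} \approx 1.6286 \cdot 10^{7}$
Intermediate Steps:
$\left(4382 - 80\right) \left(\frac{1152}{-3372} + 3786\right) = 4302 \left(1152 \left(- \frac{1}{3372}\right) + 3786\right) = 4302 \left(- \frac{96}{281} + 3786\right) = 4302 \cdot \frac{1063770}{281} = \frac{4576338540}{281}$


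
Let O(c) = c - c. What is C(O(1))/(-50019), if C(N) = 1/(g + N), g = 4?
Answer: -1/200076 ≈ -4.9981e-6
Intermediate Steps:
O(c) = 0
C(N) = 1/(4 + N)
C(O(1))/(-50019) = 1/((4 + 0)*(-50019)) = -1/50019/4 = (1/4)*(-1/50019) = -1/200076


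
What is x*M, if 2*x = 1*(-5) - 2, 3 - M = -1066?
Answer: -7483/2 ≈ -3741.5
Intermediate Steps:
M = 1069 (M = 3 - 1*(-1066) = 3 + 1066 = 1069)
x = -7/2 (x = (1*(-5) - 2)/2 = (-5 - 2)/2 = (1/2)*(-7) = -7/2 ≈ -3.5000)
x*M = -7/2*1069 = -7483/2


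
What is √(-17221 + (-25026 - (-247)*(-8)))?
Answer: I*√44223 ≈ 210.29*I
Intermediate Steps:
√(-17221 + (-25026 - (-247)*(-8))) = √(-17221 + (-25026 - 1*1976)) = √(-17221 + (-25026 - 1976)) = √(-17221 - 27002) = √(-44223) = I*√44223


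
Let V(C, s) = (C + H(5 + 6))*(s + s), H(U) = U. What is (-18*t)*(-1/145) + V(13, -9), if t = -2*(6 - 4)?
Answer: -62712/145 ≈ -432.50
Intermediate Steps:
V(C, s) = 2*s*(11 + C) (V(C, s) = (C + (5 + 6))*(s + s) = (C + 11)*(2*s) = (11 + C)*(2*s) = 2*s*(11 + C))
t = -4 (t = -2*2 = -4)
(-18*t)*(-1/145) + V(13, -9) = (-18*(-4))*(-1/145) + 2*(-9)*(11 + 13) = 72*(-1*1/145) + 2*(-9)*24 = 72*(-1/145) - 432 = -72/145 - 432 = -62712/145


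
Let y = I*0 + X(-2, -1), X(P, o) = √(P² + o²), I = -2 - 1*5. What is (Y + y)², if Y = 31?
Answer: (31 + √5)² ≈ 1104.6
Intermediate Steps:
I = -7 (I = -2 - 5 = -7)
y = √5 (y = -7*0 + √((-2)² + (-1)²) = 0 + √(4 + 1) = 0 + √5 = √5 ≈ 2.2361)
(Y + y)² = (31 + √5)²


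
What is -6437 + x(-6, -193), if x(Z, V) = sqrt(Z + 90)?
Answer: -6437 + 2*sqrt(21) ≈ -6427.8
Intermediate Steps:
x(Z, V) = sqrt(90 + Z)
-6437 + x(-6, -193) = -6437 + sqrt(90 - 6) = -6437 + sqrt(84) = -6437 + 2*sqrt(21)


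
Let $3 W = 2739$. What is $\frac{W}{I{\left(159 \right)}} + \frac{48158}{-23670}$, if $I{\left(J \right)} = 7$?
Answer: $\frac{10636802}{82845} \approx 128.39$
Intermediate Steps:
$W = 913$ ($W = \frac{1}{3} \cdot 2739 = 913$)
$\frac{W}{I{\left(159 \right)}} + \frac{48158}{-23670} = \frac{913}{7} + \frac{48158}{-23670} = 913 \cdot \frac{1}{7} + 48158 \left(- \frac{1}{23670}\right) = \frac{913}{7} - \frac{24079}{11835} = \frac{10636802}{82845}$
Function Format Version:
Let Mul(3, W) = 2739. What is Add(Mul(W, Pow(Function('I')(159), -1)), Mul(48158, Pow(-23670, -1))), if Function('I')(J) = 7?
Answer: Rational(10636802, 82845) ≈ 128.39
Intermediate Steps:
W = 913 (W = Mul(Rational(1, 3), 2739) = 913)
Add(Mul(W, Pow(Function('I')(159), -1)), Mul(48158, Pow(-23670, -1))) = Add(Mul(913, Pow(7, -1)), Mul(48158, Pow(-23670, -1))) = Add(Mul(913, Rational(1, 7)), Mul(48158, Rational(-1, 23670))) = Add(Rational(913, 7), Rational(-24079, 11835)) = Rational(10636802, 82845)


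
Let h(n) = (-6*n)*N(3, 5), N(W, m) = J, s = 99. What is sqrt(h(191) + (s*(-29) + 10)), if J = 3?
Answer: I*sqrt(6299) ≈ 79.366*I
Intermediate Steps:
N(W, m) = 3
h(n) = -18*n (h(n) = -6*n*3 = -18*n)
sqrt(h(191) + (s*(-29) + 10)) = sqrt(-18*191 + (99*(-29) + 10)) = sqrt(-3438 + (-2871 + 10)) = sqrt(-3438 - 2861) = sqrt(-6299) = I*sqrt(6299)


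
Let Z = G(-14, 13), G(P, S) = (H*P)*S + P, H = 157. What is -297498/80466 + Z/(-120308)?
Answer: -1395459474/403362647 ≈ -3.4596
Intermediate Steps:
G(P, S) = P + 157*P*S (G(P, S) = (157*P)*S + P = 157*P*S + P = P + 157*P*S)
Z = -28588 (Z = -14*(1 + 157*13) = -14*(1 + 2041) = -14*2042 = -28588)
-297498/80466 + Z/(-120308) = -297498/80466 - 28588/(-120308) = -297498*1/80466 - 28588*(-1/120308) = -49583/13411 + 7147/30077 = -1395459474/403362647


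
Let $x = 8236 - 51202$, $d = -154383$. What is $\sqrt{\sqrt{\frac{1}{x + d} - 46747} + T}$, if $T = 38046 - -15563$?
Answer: $\frac{\sqrt{2087889769783809 + 394698 i \sqrt{455159502502674}}}{197349} \approx 231.54 + 0.4669 i$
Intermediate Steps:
$x = -42966$ ($x = 8236 - 51202 = -42966$)
$T = 53609$ ($T = 38046 + 15563 = 53609$)
$\sqrt{\sqrt{\frac{1}{x + d} - 46747} + T} = \sqrt{\sqrt{\frac{1}{-42966 - 154383} - 46747} + 53609} = \sqrt{\sqrt{\frac{1}{-197349} - 46747} + 53609} = \sqrt{\sqrt{- \frac{1}{197349} - 46747} + 53609} = \sqrt{\sqrt{- \frac{9225473704}{197349}} + 53609} = \sqrt{\frac{2 i \sqrt{455159502502674}}{197349} + 53609} = \sqrt{53609 + \frac{2 i \sqrt{455159502502674}}{197349}}$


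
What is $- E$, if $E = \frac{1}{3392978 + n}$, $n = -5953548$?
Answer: $\frac{1}{2560570} \approx 3.9054 \cdot 10^{-7}$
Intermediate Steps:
$E = - \frac{1}{2560570}$ ($E = \frac{1}{3392978 - 5953548} = \frac{1}{-2560570} = - \frac{1}{2560570} \approx -3.9054 \cdot 10^{-7}$)
$- E = \left(-1\right) \left(- \frac{1}{2560570}\right) = \frac{1}{2560570}$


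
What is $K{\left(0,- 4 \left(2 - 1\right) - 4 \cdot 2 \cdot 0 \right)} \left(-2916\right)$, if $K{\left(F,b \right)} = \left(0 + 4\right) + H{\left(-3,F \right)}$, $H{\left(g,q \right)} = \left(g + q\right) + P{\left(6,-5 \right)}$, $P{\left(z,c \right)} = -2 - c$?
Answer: $-11664$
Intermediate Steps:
$H{\left(g,q \right)} = 3 + g + q$ ($H{\left(g,q \right)} = \left(g + q\right) - -3 = \left(g + q\right) + \left(-2 + 5\right) = \left(g + q\right) + 3 = 3 + g + q$)
$K{\left(F,b \right)} = 4 + F$ ($K{\left(F,b \right)} = \left(0 + 4\right) + \left(3 - 3 + F\right) = 4 + F$)
$K{\left(0,- 4 \left(2 - 1\right) - 4 \cdot 2 \cdot 0 \right)} \left(-2916\right) = \left(4 + 0\right) \left(-2916\right) = 4 \left(-2916\right) = -11664$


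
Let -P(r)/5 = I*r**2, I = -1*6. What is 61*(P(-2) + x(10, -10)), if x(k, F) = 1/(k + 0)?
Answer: 73261/10 ≈ 7326.1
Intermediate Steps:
I = -6
x(k, F) = 1/k
P(r) = 30*r**2 (P(r) = -(-30)*r**2 = 30*r**2)
61*(P(-2) + x(10, -10)) = 61*(30*(-2)**2 + 1/10) = 61*(30*4 + 1/10) = 61*(120 + 1/10) = 61*(1201/10) = 73261/10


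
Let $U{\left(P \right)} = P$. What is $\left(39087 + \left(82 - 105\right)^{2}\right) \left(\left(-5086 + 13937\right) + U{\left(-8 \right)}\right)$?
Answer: $350324288$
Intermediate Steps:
$\left(39087 + \left(82 - 105\right)^{2}\right) \left(\left(-5086 + 13937\right) + U{\left(-8 \right)}\right) = \left(39087 + \left(82 - 105\right)^{2}\right) \left(\left(-5086 + 13937\right) - 8\right) = \left(39087 + \left(-23\right)^{2}\right) \left(8851 - 8\right) = \left(39087 + 529\right) 8843 = 39616 \cdot 8843 = 350324288$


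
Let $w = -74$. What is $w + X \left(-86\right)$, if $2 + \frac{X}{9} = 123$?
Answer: $-93728$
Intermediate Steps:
$X = 1089$ ($X = -18 + 9 \cdot 123 = -18 + 1107 = 1089$)
$w + X \left(-86\right) = -74 + 1089 \left(-86\right) = -74 - 93654 = -93728$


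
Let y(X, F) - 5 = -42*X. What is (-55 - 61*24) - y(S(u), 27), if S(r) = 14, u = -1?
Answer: -936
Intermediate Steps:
y(X, F) = 5 - 42*X
(-55 - 61*24) - y(S(u), 27) = (-55 - 61*24) - (5 - 42*14) = (-55 - 1464) - (5 - 588) = -1519 - 1*(-583) = -1519 + 583 = -936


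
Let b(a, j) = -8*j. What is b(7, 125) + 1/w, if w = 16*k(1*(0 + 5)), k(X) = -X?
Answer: -80001/80 ≈ -1000.0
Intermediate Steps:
w = -80 (w = 16*(-(0 + 5)) = 16*(-5) = -80)
b(7, 125) + 1/w = -8*125 + 1/(-80) = -1000 - 1/80 = -80001/80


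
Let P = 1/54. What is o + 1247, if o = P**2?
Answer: 3636253/2916 ≈ 1247.0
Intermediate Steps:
P = 1/54 ≈ 0.018519
o = 1/2916 (o = (1/54)**2 = 1/2916 ≈ 0.00034294)
o + 1247 = 1/2916 + 1247 = 3636253/2916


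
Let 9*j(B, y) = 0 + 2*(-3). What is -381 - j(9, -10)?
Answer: -1141/3 ≈ -380.33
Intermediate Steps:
j(B, y) = -⅔ (j(B, y) = (0 + 2*(-3))/9 = (0 - 6)/9 = (⅑)*(-6) = -⅔)
-381 - j(9, -10) = -381 - 1*(-⅔) = -381 + ⅔ = -1141/3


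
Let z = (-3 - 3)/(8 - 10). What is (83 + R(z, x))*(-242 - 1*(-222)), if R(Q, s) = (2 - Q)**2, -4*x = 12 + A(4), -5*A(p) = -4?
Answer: -1680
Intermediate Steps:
A(p) = 4/5 (A(p) = -1/5*(-4) = 4/5)
x = -16/5 (x = -(12 + 4/5)/4 = -1/4*64/5 = -16/5 ≈ -3.2000)
z = 3 (z = -6/(-2) = -6*(-1/2) = 3)
(83 + R(z, x))*(-242 - 1*(-222)) = (83 + (-2 + 3)**2)*(-242 - 1*(-222)) = (83 + 1**2)*(-242 + 222) = (83 + 1)*(-20) = 84*(-20) = -1680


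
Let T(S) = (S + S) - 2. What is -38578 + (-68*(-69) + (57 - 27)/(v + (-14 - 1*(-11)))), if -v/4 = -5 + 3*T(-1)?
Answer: -440512/13 ≈ -33886.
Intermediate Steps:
T(S) = -2 + 2*S (T(S) = 2*S - 2 = -2 + 2*S)
v = 68 (v = -4*(-5 + 3*(-2 + 2*(-1))) = -4*(-5 + 3*(-2 - 2)) = -4*(-5 + 3*(-4)) = -4*(-5 - 12) = -4*(-17) = 68)
-38578 + (-68*(-69) + (57 - 27)/(v + (-14 - 1*(-11)))) = -38578 + (-68*(-69) + (57 - 27)/(68 + (-14 - 1*(-11)))) = -38578 + (4692 + 30/(68 + (-14 + 11))) = -38578 + (4692 + 30/(68 - 3)) = -38578 + (4692 + 30/65) = -38578 + (4692 + 30*(1/65)) = -38578 + (4692 + 6/13) = -38578 + 61002/13 = -440512/13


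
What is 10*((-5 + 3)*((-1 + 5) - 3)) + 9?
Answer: -11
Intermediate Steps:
10*((-5 + 3)*((-1 + 5) - 3)) + 9 = 10*(-2*(4 - 3)) + 9 = 10*(-2*1) + 9 = 10*(-2) + 9 = -20 + 9 = -11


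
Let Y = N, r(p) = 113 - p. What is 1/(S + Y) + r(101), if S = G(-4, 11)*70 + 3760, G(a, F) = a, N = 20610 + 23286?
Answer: 568513/47376 ≈ 12.000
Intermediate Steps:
N = 43896
Y = 43896
S = 3480 (S = -4*70 + 3760 = -280 + 3760 = 3480)
1/(S + Y) + r(101) = 1/(3480 + 43896) + (113 - 1*101) = 1/47376 + (113 - 101) = 1/47376 + 12 = 568513/47376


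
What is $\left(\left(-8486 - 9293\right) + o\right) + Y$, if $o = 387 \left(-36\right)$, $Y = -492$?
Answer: $-32203$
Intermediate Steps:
$o = -13932$
$\left(\left(-8486 - 9293\right) + o\right) + Y = \left(\left(-8486 - 9293\right) - 13932\right) - 492 = \left(-17779 - 13932\right) - 492 = -31711 - 492 = -32203$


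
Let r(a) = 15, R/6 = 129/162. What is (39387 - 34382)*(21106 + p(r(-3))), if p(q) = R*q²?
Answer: 111015905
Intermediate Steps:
R = 43/9 (R = 6*(129/162) = 6*(129*(1/162)) = 6*(43/54) = 43/9 ≈ 4.7778)
p(q) = 43*q²/9
(39387 - 34382)*(21106 + p(r(-3))) = (39387 - 34382)*(21106 + (43/9)*15²) = 5005*(21106 + (43/9)*225) = 5005*(21106 + 1075) = 5005*22181 = 111015905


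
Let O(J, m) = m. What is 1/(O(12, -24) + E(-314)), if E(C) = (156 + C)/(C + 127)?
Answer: -187/4330 ≈ -0.043187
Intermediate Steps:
E(C) = (156 + C)/(127 + C)
1/(O(12, -24) + E(-314)) = 1/(-24 + (156 - 314)/(127 - 314)) = 1/(-24 - 158/(-187)) = 1/(-24 - 1/187*(-158)) = 1/(-24 + 158/187) = 1/(-4330/187) = -187/4330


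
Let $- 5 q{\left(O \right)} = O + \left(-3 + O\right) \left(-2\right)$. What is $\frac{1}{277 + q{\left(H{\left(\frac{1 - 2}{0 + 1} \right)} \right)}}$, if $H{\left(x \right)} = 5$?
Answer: $\frac{5}{1384} \approx 0.0036127$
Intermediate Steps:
$q{\left(O \right)} = - \frac{6}{5} + \frac{O}{5}$ ($q{\left(O \right)} = - \frac{O + \left(-3 + O\right) \left(-2\right)}{5} = - \frac{O - \left(-6 + 2 O\right)}{5} = - \frac{6 - O}{5} = - \frac{6}{5} + \frac{O}{5}$)
$\frac{1}{277 + q{\left(H{\left(\frac{1 - 2}{0 + 1} \right)} \right)}} = \frac{1}{277 + \left(- \frac{6}{5} + \frac{1}{5} \cdot 5\right)} = \frac{1}{277 + \left(- \frac{6}{5} + 1\right)} = \frac{1}{277 - \frac{1}{5}} = \frac{1}{\frac{1384}{5}} = \frac{5}{1384}$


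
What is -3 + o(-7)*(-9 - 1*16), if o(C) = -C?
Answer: -178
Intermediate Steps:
-3 + o(-7)*(-9 - 1*16) = -3 + (-1*(-7))*(-9 - 1*16) = -3 + 7*(-9 - 16) = -3 + 7*(-25) = -3 - 175 = -178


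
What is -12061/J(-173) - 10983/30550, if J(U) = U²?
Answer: -697173757/914330950 ≈ -0.76250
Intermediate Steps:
-12061/J(-173) - 10983/30550 = -12061/((-173)²) - 10983/30550 = -12061/29929 - 10983*1/30550 = -12061*1/29929 - 10983/30550 = -12061/29929 - 10983/30550 = -697173757/914330950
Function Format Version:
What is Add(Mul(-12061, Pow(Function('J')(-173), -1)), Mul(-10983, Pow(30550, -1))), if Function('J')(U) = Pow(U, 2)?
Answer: Rational(-697173757, 914330950) ≈ -0.76250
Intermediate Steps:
Add(Mul(-12061, Pow(Function('J')(-173), -1)), Mul(-10983, Pow(30550, -1))) = Add(Mul(-12061, Pow(Pow(-173, 2), -1)), Mul(-10983, Pow(30550, -1))) = Add(Mul(-12061, Pow(29929, -1)), Mul(-10983, Rational(1, 30550))) = Add(Mul(-12061, Rational(1, 29929)), Rational(-10983, 30550)) = Add(Rational(-12061, 29929), Rational(-10983, 30550)) = Rational(-697173757, 914330950)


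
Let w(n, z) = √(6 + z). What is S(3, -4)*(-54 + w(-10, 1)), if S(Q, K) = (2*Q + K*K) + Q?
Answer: -1350 + 25*√7 ≈ -1283.9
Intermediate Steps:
S(Q, K) = K² + 3*Q (S(Q, K) = (2*Q + K²) + Q = (K² + 2*Q) + Q = K² + 3*Q)
S(3, -4)*(-54 + w(-10, 1)) = ((-4)² + 3*3)*(-54 + √(6 + 1)) = (16 + 9)*(-54 + √7) = 25*(-54 + √7) = -1350 + 25*√7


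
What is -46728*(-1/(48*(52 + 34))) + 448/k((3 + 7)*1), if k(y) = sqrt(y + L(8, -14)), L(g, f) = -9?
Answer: 79003/172 ≈ 459.32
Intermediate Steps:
k(y) = sqrt(-9 + y) (k(y) = sqrt(y - 9) = sqrt(-9 + y))
-46728*(-1/(48*(52 + 34))) + 448/k((3 + 7)*1) = -46728*(-1/(48*(52 + 34))) + 448/(sqrt(-9 + (3 + 7)*1)) = -46728/(86*(-48)) + 448/(sqrt(-9 + 10*1)) = -46728/(-4128) + 448/(sqrt(-9 + 10)) = -46728*(-1/4128) + 448/(sqrt(1)) = 1947/172 + 448/1 = 1947/172 + 448*1 = 1947/172 + 448 = 79003/172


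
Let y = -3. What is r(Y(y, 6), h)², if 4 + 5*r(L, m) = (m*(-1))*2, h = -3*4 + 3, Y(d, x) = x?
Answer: 196/25 ≈ 7.8400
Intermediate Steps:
h = -9 (h = -12 + 3 = -9)
r(L, m) = -⅘ - 2*m/5 (r(L, m) = -⅘ + ((m*(-1))*2)/5 = -⅘ + (-m*2)/5 = -⅘ + (-2*m)/5 = -⅘ - 2*m/5)
r(Y(y, 6), h)² = (-⅘ - ⅖*(-9))² = (-⅘ + 18/5)² = (14/5)² = 196/25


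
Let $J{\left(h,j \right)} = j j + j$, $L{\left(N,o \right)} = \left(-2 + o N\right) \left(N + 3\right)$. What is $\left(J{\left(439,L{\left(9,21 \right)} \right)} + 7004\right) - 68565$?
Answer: $4976219$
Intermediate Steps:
$L{\left(N,o \right)} = \left(-2 + N o\right) \left(3 + N\right)$
$J{\left(h,j \right)} = j + j^{2}$ ($J{\left(h,j \right)} = j^{2} + j = j + j^{2}$)
$\left(J{\left(439,L{\left(9,21 \right)} \right)} + 7004\right) - 68565 = \left(\left(-6 - 18 + 21 \cdot 9^{2} + 3 \cdot 9 \cdot 21\right) \left(1 + \left(-6 - 18 + 21 \cdot 9^{2} + 3 \cdot 9 \cdot 21\right)\right) + 7004\right) - 68565 = \left(\left(-6 - 18 + 21 \cdot 81 + 567\right) \left(1 + \left(-6 - 18 + 21 \cdot 81 + 567\right)\right) + 7004\right) - 68565 = \left(\left(-6 - 18 + 1701 + 567\right) \left(1 + \left(-6 - 18 + 1701 + 567\right)\right) + 7004\right) - 68565 = \left(2244 \left(1 + 2244\right) + 7004\right) - 68565 = \left(2244 \cdot 2245 + 7004\right) - 68565 = \left(5037780 + 7004\right) - 68565 = 5044784 - 68565 = 4976219$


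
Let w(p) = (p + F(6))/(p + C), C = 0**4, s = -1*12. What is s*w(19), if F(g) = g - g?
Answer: -12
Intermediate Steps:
s = -12
F(g) = 0
C = 0
w(p) = 1 (w(p) = (p + 0)/(p + 0) = p/p = 1)
s*w(19) = -12*1 = -12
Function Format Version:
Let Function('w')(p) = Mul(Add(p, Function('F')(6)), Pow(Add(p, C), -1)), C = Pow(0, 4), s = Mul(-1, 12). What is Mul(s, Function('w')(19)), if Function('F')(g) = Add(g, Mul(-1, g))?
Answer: -12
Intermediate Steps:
s = -12
Function('F')(g) = 0
C = 0
Function('w')(p) = 1 (Function('w')(p) = Mul(Add(p, 0), Pow(Add(p, 0), -1)) = Mul(p, Pow(p, -1)) = 1)
Mul(s, Function('w')(19)) = Mul(-12, 1) = -12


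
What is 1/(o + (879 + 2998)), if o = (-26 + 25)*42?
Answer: 1/3835 ≈ 0.00026076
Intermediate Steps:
o = -42 (o = -1*42 = -42)
1/(o + (879 + 2998)) = 1/(-42 + (879 + 2998)) = 1/(-42 + 3877) = 1/3835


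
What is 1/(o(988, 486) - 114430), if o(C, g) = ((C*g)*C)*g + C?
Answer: 1/230561194782 ≈ 4.3372e-12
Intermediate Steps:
o(C, g) = C + C²*g² (o(C, g) = (g*C²)*g + C = C²*g² + C = C + C²*g²)
1/(o(988, 486) - 114430) = 1/(988*(1 + 988*486²) - 114430) = 1/(988*(1 + 988*236196) - 114430) = 1/(988*(1 + 233361648) - 114430) = 1/(988*233361649 - 114430) = 1/(230561309212 - 114430) = 1/230561194782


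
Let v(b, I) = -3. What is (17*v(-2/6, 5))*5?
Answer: -255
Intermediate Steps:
(17*v(-2/6, 5))*5 = (17*(-3))*5 = -51*5 = -255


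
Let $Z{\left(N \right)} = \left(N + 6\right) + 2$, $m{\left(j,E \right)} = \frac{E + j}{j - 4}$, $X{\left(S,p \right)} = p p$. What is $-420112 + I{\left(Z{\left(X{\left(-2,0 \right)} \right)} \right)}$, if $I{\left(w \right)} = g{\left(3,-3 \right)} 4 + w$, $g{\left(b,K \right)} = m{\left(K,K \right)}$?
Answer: $- \frac{2940704}{7} \approx -4.201 \cdot 10^{5}$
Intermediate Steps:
$X{\left(S,p \right)} = p^{2}$
$m{\left(j,E \right)} = \frac{E + j}{-4 + j}$
$Z{\left(N \right)} = 8 + N$ ($Z{\left(N \right)} = \left(6 + N\right) + 2 = 8 + N$)
$g{\left(b,K \right)} = \frac{2 K}{-4 + K}$ ($g{\left(b,K \right)} = \frac{K + K}{-4 + K} = \frac{2 K}{-4 + K}$)
$I{\left(w \right)} = \frac{24}{7} + w$ ($I{\left(w \right)} = 2 \left(-3\right) \frac{1}{-4 - 3} \cdot 4 + w = 2 \left(-3\right) \frac{1}{-7} \cdot 4 + w = 2 \left(-3\right) \left(- \frac{1}{7}\right) 4 + w = \frac{6}{7} \cdot 4 + w = \frac{24}{7} + w$)
$-420112 + I{\left(Z{\left(X{\left(-2,0 \right)} \right)} \right)} = -420112 + \left(\frac{24}{7} + \left(8 + 0^{2}\right)\right) = -420112 + \left(\frac{24}{7} + \left(8 + 0\right)\right) = -420112 + \left(\frac{24}{7} + 8\right) = -420112 + \frac{80}{7} = - \frac{2940704}{7}$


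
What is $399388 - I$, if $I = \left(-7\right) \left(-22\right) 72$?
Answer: $388300$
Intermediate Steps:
$I = 11088$ ($I = 154 \cdot 72 = 11088$)
$399388 - I = 399388 - 11088 = 388300$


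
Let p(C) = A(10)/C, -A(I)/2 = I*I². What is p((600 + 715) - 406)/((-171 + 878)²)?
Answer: -2000/454362741 ≈ -4.4018e-6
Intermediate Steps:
A(I) = -2*I³ (A(I) = -2*I*I² = -2*I³)
p(C) = -2000/C (p(C) = (-2*10³)/C = (-2*1000)/C = -2000/C)
p((600 + 715) - 406)/((-171 + 878)²) = (-2000/((600 + 715) - 406))/((-171 + 878)²) = (-2000/(1315 - 406))/(707²) = -2000/909/499849 = -2000*1/909*(1/499849) = -2000/909*1/499849 = -2000/454362741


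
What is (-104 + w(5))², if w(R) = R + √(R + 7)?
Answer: 9813 - 396*√3 ≈ 9127.1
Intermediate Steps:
w(R) = R + √(7 + R)
(-104 + w(5))² = (-104 + (5 + √(7 + 5)))² = (-104 + (5 + √12))² = (-104 + (5 + 2*√3))² = (-99 + 2*√3)²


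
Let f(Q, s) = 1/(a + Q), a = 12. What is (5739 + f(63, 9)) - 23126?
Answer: -1304024/75 ≈ -17387.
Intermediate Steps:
f(Q, s) = 1/(12 + Q)
(5739 + f(63, 9)) - 23126 = (5739 + 1/(12 + 63)) - 23126 = (5739 + 1/75) - 23126 = 430426/75 - 23126 = -1304024/75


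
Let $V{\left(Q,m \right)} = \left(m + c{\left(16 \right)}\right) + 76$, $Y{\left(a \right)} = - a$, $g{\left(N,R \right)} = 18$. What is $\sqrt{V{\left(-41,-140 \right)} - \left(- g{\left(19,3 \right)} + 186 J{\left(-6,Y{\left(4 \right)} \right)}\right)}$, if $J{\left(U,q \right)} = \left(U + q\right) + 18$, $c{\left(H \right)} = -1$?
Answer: $i \sqrt{1535} \approx 39.179 i$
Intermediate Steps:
$J{\left(U,q \right)} = 18 + U + q$
$V{\left(Q,m \right)} = 75 + m$ ($V{\left(Q,m \right)} = \left(m - 1\right) + 76 = \left(-1 + m\right) + 76 = 75 + m$)
$\sqrt{V{\left(-41,-140 \right)} - \left(- g{\left(19,3 \right)} + 186 J{\left(-6,Y{\left(4 \right)} \right)}\right)} = \sqrt{\left(75 - 140\right) + \left(18 - 186 \left(18 - 6 - 4\right)\right)} = \sqrt{-65 + \left(18 - 186 \left(18 - 6 - 4\right)\right)} = \sqrt{-65 + \left(18 - 1488\right)} = \sqrt{-65 - 1470} = \sqrt{-1535} = i \sqrt{1535}$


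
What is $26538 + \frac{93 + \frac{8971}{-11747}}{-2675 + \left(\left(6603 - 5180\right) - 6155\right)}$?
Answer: $\frac{2309071066102}{87010029} \approx 26538.0$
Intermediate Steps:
$26538 + \frac{93 + \frac{8971}{-11747}}{-2675 + \left(\left(6603 - 5180\right) - 6155\right)} = 26538 + \frac{93 + 8971 \left(- \frac{1}{11747}\right)}{-2675 + \left(1423 - 6155\right)} = 26538 + \frac{93 - \frac{8971}{11747}}{-2675 - 4732} = 26538 + \frac{1083500}{11747 \left(-7407\right)} = 26538 + \frac{1083500}{11747} \left(- \frac{1}{7407}\right) = 26538 - \frac{1083500}{87010029} = \frac{2309071066102}{87010029}$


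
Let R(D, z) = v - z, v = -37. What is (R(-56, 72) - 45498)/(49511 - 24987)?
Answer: -45607/24524 ≈ -1.8597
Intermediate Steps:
R(D, z) = -37 - z
(R(-56, 72) - 45498)/(49511 - 24987) = ((-37 - 1*72) - 45498)/(49511 - 24987) = ((-37 - 72) - 45498)/24524 = (-109 - 45498)*(1/24524) = -45607*1/24524 = -45607/24524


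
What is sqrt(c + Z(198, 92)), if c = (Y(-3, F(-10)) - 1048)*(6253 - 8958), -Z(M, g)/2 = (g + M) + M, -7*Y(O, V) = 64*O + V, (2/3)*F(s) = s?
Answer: sqrt(134939791)/7 ≈ 1659.5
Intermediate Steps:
F(s) = 3*s/2
Y(O, V) = -64*O/7 - V/7 (Y(O, V) = -(64*O + V)/7 = -(V + 64*O)/7 = -64*O/7 - V/7)
Z(M, g) = -4*M - 2*g (Z(M, g) = -2*((g + M) + M) = -2*((M + g) + M) = -2*(g + 2*M) = -4*M - 2*g)
c = 19283945/7 (c = ((-64/7*(-3) - 3*(-10)/14) - 1048)*(6253 - 8958) = ((192/7 - 1/7*(-15)) - 1048)*(-2705) = ((192/7 + 15/7) - 1048)*(-2705) = (207/7 - 1048)*(-2705) = -7129/7*(-2705) = 19283945/7 ≈ 2.7548e+6)
sqrt(c + Z(198, 92)) = sqrt(19283945/7 + (-4*198 - 2*92)) = sqrt(19283945/7 + (-792 - 184)) = sqrt(19283945/7 - 976) = sqrt(19277113/7) = sqrt(134939791)/7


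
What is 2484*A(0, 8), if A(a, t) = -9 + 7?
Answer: -4968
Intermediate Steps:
A(a, t) = -2
2484*A(0, 8) = 2484*(-2) = -4968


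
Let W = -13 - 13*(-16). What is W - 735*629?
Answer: -462120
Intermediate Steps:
W = 195 (W = -13 + 208 = 195)
W - 735*629 = 195 - 735*629 = 195 - 462315 = -462120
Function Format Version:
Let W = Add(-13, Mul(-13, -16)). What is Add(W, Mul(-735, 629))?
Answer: -462120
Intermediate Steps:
W = 195 (W = Add(-13, 208) = 195)
Add(W, Mul(-735, 629)) = Add(195, Mul(-735, 629)) = Add(195, -462315) = -462120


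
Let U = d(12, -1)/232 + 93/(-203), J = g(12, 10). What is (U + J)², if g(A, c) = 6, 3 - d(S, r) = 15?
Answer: 4968441/164836 ≈ 30.142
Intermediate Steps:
d(S, r) = -12 (d(S, r) = 3 - 1*15 = 3 - 15 = -12)
J = 6
U = -207/406 (U = -12/232 + 93/(-203) = -12*1/232 + 93*(-1/203) = -3/58 - 93/203 = -207/406 ≈ -0.50985)
(U + J)² = (-207/406 + 6)² = (2229/406)² = 4968441/164836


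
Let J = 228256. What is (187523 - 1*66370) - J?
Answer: -107103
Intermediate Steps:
(187523 - 1*66370) - J = (187523 - 1*66370) - 1*228256 = (187523 - 66370) - 228256 = 121153 - 228256 = -107103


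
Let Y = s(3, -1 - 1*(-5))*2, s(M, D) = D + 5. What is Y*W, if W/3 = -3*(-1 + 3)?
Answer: -324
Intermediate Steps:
W = -18 (W = 3*(-3*(-1 + 3)) = 3*(-3*2) = 3*(-6) = -18)
s(M, D) = 5 + D
Y = 18 (Y = (5 + (-1 - 1*(-5)))*2 = (5 + (-1 + 5))*2 = (5 + 4)*2 = 9*2 = 18)
Y*W = 18*(-18) = -324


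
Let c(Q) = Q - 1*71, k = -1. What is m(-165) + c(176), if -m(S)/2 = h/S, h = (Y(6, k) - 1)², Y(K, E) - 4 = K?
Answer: 5829/55 ≈ 105.98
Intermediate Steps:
Y(K, E) = 4 + K
h = 81 (h = ((4 + 6) - 1)² = (10 - 1)² = 9² = 81)
m(S) = -162/S
c(Q) = -71 + Q (c(Q) = Q - 71 = -71 + Q)
m(-165) + c(176) = -162/(-165) + (-71 + 176) = -162*(-1/165) + 105 = 54/55 + 105 = 5829/55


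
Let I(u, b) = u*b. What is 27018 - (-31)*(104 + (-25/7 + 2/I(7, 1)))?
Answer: 210981/7 ≈ 30140.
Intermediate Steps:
I(u, b) = b*u
27018 - (-31)*(104 + (-25/7 + 2/I(7, 1))) = 27018 - (-31)*(104 + (-25/7 + 2/((1*7)))) = 27018 - (-31)*(104 + (-25*⅐ + 2/7)) = 27018 - (-31)*(104 + (-25/7 + 2*(⅐))) = 27018 - (-31)*(104 + (-25/7 + 2/7)) = 27018 - (-31)*(104 - 23/7) = 27018 - (-31)*705/7 = 27018 - 1*(-21855/7) = 27018 + 21855/7 = 210981/7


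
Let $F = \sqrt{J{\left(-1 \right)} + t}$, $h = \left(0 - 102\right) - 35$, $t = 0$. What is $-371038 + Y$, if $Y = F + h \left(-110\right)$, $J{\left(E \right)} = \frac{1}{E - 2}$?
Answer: $-355968 + \frac{i \sqrt{3}}{3} \approx -3.5597 \cdot 10^{5} + 0.57735 i$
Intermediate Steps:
$J{\left(E \right)} = \frac{1}{-2 + E}$
$h = -137$ ($h = -102 - 35 = -137$)
$F = \frac{i \sqrt{3}}{3}$ ($F = \sqrt{\frac{1}{-2 - 1} + 0} = \sqrt{\frac{1}{-3} + 0} = \sqrt{- \frac{1}{3} + 0} = \sqrt{- \frac{1}{3}} = \frac{i \sqrt{3}}{3} \approx 0.57735 i$)
$Y = 15070 + \frac{i \sqrt{3}}{3}$ ($Y = \frac{i \sqrt{3}}{3} - -15070 = \frac{i \sqrt{3}}{3} + 15070 = 15070 + \frac{i \sqrt{3}}{3} \approx 15070.0 + 0.57735 i$)
$-371038 + Y = -371038 + \left(15070 + \frac{i \sqrt{3}}{3}\right) = -355968 + \frac{i \sqrt{3}}{3}$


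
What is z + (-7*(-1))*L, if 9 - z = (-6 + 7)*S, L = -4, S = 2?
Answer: -21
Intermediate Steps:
z = 7 (z = 9 - (-6 + 7)*2 = 9 - 2 = 7)
z + (-7*(-1))*L = 7 - 7*(-1)*(-4) = 7 + 7*(-4) = 7 - 28 = -21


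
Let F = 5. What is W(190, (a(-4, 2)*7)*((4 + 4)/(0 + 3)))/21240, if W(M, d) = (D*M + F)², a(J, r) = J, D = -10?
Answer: 718205/4248 ≈ 169.07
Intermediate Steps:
W(M, d) = (5 - 10*M)² (W(M, d) = (-10*M + 5)² = (5 - 10*M)²)
W(190, (a(-4, 2)*7)*((4 + 4)/(0 + 3)))/21240 = (25*(-1 + 2*190)²)/21240 = (25*(-1 + 380)²)*(1/21240) = (25*379²)*(1/21240) = (25*143641)*(1/21240) = 3591025*(1/21240) = 718205/4248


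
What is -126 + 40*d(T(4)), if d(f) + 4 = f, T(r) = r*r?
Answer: 354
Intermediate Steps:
T(r) = r²
d(f) = -4 + f
-126 + 40*d(T(4)) = -126 + 40*(-4 + 4²) = -126 + 40*(-4 + 16) = -126 + 40*12 = -126 + 480 = 354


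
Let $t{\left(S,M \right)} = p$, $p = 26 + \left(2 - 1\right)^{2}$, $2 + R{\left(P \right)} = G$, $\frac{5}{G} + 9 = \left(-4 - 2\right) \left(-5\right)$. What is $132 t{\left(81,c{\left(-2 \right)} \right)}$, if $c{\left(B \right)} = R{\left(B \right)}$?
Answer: $3564$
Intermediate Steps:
$G = \frac{5}{21}$ ($G = \frac{5}{-9 + \left(-4 - 2\right) \left(-5\right)} = \frac{5}{-9 - -30} = \frac{5}{-9 + 30} = \frac{5}{21} \approx 0.2381$)
$R{\left(P \right)} = - \frac{37}{21}$ ($R{\left(P \right)} = -2 + \frac{5}{21} = - \frac{37}{21}$)
$c{\left(B \right)} = - \frac{37}{21}$
$p = 27$ ($p = 26 + 1^{2} = 26 + 1 = 27$)
$t{\left(S,M \right)} = 27$
$132 t{\left(81,c{\left(-2 \right)} \right)} = 132 \cdot 27 = 3564$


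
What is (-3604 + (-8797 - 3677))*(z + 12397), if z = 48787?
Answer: -983716352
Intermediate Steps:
(-3604 + (-8797 - 3677))*(z + 12397) = (-3604 + (-8797 - 3677))*(48787 + 12397) = (-3604 - 12474)*61184 = -16078*61184 = -983716352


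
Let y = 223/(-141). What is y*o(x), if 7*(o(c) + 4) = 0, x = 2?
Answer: 892/141 ≈ 6.3262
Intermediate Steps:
o(c) = -4 (o(c) = -4 + (1/7)*0 = -4 + 0 = -4)
y = -223/141 (y = 223*(-1/141) = -223/141 ≈ -1.5816)
y*o(x) = -223/141*(-4) = 892/141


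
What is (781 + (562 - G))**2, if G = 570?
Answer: 597529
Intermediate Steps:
(781 + (562 - G))**2 = (781 + (562 - 1*570))**2 = (781 + (562 - 570))**2 = (781 - 8)**2 = 773**2 = 597529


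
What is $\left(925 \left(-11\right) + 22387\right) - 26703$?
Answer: $-14491$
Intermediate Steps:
$\left(925 \left(-11\right) + 22387\right) - 26703 = \left(-10175 + 22387\right) - 26703 = 12212 - 26703 = -14491$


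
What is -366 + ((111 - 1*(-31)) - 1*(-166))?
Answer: -58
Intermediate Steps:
-366 + ((111 - 1*(-31)) - 1*(-166)) = -366 + ((111 + 31) + 166) = -366 + (142 + 166) = -366 + 308 = -58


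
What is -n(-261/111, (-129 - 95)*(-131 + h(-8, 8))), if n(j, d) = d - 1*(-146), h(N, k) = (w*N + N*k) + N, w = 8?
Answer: -59954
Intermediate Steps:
h(N, k) = 9*N + N*k (h(N, k) = (8*N + N*k) + N = 9*N + N*k)
n(j, d) = 146 + d (n(j, d) = d + 146 = 146 + d)
-n(-261/111, (-129 - 95)*(-131 + h(-8, 8))) = -(146 + (-129 - 95)*(-131 - 8*(9 + 8))) = -(146 - 224*(-131 - 8*17)) = -(146 - 224*(-131 - 136)) = -(146 - 224*(-267)) = -(146 + 59808) = -1*59954 = -59954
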